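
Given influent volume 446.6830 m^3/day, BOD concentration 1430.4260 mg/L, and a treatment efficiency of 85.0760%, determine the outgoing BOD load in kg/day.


Load_in = volume * conc / 1000 = 446.6830 * 1430.4260 / 1000 = 638.9470 kg/day
Removed = Load_in * eff / 100 = 638.9470 * 85.0760 / 100 = 543.5905 kg/day
Load_out = Load_in - Removed = 638.9470 - 543.5905 = 95.3564 kg/day


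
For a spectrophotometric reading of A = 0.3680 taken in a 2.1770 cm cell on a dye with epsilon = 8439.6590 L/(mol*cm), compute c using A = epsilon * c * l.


Formula: c = A / (epsilon * l)
Substituting: c = 0.3680 / (8439.6590 * 2.1770)
Result: 2.0029e-05 mol/L


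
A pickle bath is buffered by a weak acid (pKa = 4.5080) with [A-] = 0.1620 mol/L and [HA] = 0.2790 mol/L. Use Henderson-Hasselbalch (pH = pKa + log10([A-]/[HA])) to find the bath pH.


ratio = [A-] / [HA] = 0.1620 / 0.2790 = 0.5806
log10(ratio) = -0.2361
pH = pKa + log10(ratio) = 4.5080 - 0.2361 = 4.2719


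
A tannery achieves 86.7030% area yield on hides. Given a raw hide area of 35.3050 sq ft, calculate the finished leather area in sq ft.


Formula: finished = raw * yield / 100
Substituting: finished = 35.3050 * 86.7030 / 100
Result: 30.6105 sq ft


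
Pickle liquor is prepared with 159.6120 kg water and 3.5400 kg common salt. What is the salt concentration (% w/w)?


Formula: Conc = salt / (water + salt) * 100
Substituting: Conc = 3.5400 / (159.6120 + 3.5400) * 100
Result: 2.1698 %


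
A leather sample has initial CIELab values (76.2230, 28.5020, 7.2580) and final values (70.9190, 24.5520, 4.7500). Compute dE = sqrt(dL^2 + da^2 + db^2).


dL = -5.3040, da = -3.9500, db = -2.5080
dE = sqrt((-5.3040)^2 + (-3.9500)^2 + (-2.5080)^2) = 7.0728


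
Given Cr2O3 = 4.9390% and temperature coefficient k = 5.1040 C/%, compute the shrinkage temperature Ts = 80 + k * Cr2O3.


Formula: Ts = 80 + k * Cr2O3
Substituting: Ts = 80 + 5.1040 * 4.9390
Result: 105.2087 C


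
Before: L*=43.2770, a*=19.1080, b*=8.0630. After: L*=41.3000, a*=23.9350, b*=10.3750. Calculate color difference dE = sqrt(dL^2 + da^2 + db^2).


dL = -1.9770, da = 4.8270, db = 2.3120
dE = sqrt((-1.9770)^2 + 4.8270^2 + 2.3120^2) = 5.7056


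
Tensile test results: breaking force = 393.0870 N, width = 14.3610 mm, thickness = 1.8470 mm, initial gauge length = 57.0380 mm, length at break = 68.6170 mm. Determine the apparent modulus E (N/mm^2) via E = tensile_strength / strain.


TS = F / (w * t) = 393.0870 / (14.3610 * 1.8470) = 14.8196 N/mm^2
strain = (Lf - L0) / L0 = (68.6170 - 57.0380) / 57.0380 = 0.2030
E = TS / strain = 14.8196 / 0.2030 = 73.0013 N/mm^2


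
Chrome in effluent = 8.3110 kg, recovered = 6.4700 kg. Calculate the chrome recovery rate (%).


Formula: Recovery = recovered / input * 100
Substituting: Recovery = 6.4700 / 8.3110 * 100
Result: 77.8486 %


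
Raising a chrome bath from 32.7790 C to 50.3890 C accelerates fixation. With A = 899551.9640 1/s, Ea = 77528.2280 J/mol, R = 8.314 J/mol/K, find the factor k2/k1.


T1 = 32.7790 + 273.15 = 305.9290 K; T2 = 50.3890 + 273.15 = 323.5390 K
k1 = A * exp(-Ea/(R*T1)) = 899551.9640 * exp(-77528.2280/(8.314*305.9290)) = 5.2035e-08 1/s
k2 = A * exp(-Ea/(R*T2)) = 899551.9640 * exp(-77528.2280/(8.314*323.5390)) = 2.7341e-07 1/s
k2/k1 = 2.7341e-07 / 5.2035e-08 = 5.2544


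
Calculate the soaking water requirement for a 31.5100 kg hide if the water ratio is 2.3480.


Formula: Water = hide_weight * ratio
Substituting: Water = 31.5100 * 2.3480
Result: 73.9855 kg


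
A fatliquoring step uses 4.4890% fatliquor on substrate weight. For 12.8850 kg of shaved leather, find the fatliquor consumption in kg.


Formula: Fat = substrate * pct / 100
Substituting: Fat = 12.8850 * 4.4890 / 100
Result: 0.5784 kg


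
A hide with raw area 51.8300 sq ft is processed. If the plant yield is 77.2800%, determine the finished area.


Formula: finished = raw * yield / 100
Substituting: finished = 51.8300 * 77.2800 / 100
Result: 40.0542 sq ft


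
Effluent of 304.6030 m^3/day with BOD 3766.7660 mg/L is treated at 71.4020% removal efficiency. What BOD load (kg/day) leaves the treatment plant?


Load_in = volume * conc / 1000 = 304.6030 * 3766.7660 / 1000 = 1147.3682 kg/day
Removed = Load_in * eff / 100 = 1147.3682 * 71.4020 / 100 = 819.2439 kg/day
Load_out = Load_in - Removed = 1147.3682 - 819.2439 = 328.1244 kg/day


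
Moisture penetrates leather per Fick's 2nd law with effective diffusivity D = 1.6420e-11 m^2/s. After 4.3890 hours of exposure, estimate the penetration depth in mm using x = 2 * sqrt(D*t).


t = 4.3890 hr * 3600 = 15800.4000 s
D * t = 1.6420e-11 * 15800.4000 = 2.5944e-07
x = 2 * sqrt(D*t) = 2 * sqrt(2.5944e-07) = 0.00101871 m = 1.0187 mm


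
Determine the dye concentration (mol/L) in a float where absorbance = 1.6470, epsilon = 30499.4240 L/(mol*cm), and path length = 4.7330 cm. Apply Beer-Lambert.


Formula: c = A / (epsilon * l)
Substituting: c = 1.6470 / (30499.4240 * 4.7330)
Result: 1.1409e-05 mol/L


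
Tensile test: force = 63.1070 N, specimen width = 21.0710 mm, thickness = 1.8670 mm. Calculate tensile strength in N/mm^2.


Formula: TS = force / (width * thickness)
Substituting: TS = 63.1070 / (21.0710 * 1.8670)
Result: 1.6042 N/mm^2


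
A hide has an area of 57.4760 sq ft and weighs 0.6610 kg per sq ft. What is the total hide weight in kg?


Formula: Weight = area * weight_per_sqft
Substituting: Weight = 57.4760 * 0.6610
Result: 37.9916 kg


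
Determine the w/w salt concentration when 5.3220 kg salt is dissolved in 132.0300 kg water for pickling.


Formula: Conc = salt / (water + salt) * 100
Substituting: Conc = 5.3220 / (132.0300 + 5.3220) * 100
Result: 3.8747 %


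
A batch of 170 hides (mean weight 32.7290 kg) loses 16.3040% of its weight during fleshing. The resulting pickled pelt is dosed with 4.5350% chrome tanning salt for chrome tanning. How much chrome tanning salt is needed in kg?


Total_raw = N * avg_wt = 170 * 32.7290 = 5563.9300 kg
Substrate = Total_raw * (1 - loss/100) = 5563.9300 * (1 - 16.3040/100) = 4656.7869 kg
Chrome = Substrate * pct / 100 = 4656.7869 * 4.5350 / 100 = 211.1853 kg


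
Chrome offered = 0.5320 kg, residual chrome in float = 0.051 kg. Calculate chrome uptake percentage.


Formula: Uptake = (offered - residual) / offered * 100
Substituting: Uptake = (0.5320 - 0.051) / 0.5320 * 100
Result: 90.4135 %


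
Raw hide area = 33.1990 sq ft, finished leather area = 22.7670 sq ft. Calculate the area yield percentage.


Formula: Yield = finished / raw * 100
Substituting: Yield = 22.7670 / 33.1990 * 100
Result: 68.5774 %


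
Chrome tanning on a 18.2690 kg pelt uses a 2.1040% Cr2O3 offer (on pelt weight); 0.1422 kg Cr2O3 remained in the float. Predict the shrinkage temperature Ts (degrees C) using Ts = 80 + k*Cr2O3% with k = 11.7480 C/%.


Offered = pelt * offer_pct / 100 = 18.2690 * 2.1040 / 100 = 0.3844 kg
Uptake = offered - residual = 0.3844 - 0.1422 = 0.2422 kg
Cr2O3% on pelt = uptake / pelt * 100 = 0.2422 / 18.2690 * 100 = 1.3256 %
Ts = 80 + k * Cr2O3% = 80 + 11.7480 * 1.3256 = 95.5735 C


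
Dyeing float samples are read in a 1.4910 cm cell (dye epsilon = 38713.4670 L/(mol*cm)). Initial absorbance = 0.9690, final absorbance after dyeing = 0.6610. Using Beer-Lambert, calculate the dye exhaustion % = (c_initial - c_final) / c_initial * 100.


c_initial = A_i / (epsilon * l) = 0.9690 / (38713.4670 * 1.4910) = 1.6787e-05 mol/L
c_final = A_f / (epsilon * l) = 0.6610 / (38713.4670 * 1.4910) = 1.1451e-05 mol/L
Exhaustion = (c_initial - c_final) / c_initial * 100 = (1.6787e-05 - 1.1451e-05) / 1.6787e-05 * 100 = 31.7853 %


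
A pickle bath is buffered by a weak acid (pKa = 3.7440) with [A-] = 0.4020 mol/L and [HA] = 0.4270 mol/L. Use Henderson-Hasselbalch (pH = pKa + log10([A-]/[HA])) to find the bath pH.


ratio = [A-] / [HA] = 0.4020 / 0.4270 = 0.9415
log10(ratio) = -0.0262018
pH = pKa + log10(ratio) = 3.7440 - 0.0262018 = 3.7178


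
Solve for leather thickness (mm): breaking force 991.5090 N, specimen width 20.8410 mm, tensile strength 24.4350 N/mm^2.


Formula: t = F / (TS * w)
Substituting: t = 991.5090 / (24.4350 * 20.8410)
Result: 1.9470 mm


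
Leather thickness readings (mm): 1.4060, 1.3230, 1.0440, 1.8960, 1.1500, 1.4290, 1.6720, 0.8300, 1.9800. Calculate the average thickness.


Formula: Average = sum / n
Substituting: Average = 12.7300 / 9
Result: 1.4144 mm


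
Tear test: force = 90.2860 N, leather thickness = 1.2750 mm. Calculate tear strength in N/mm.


Formula: Tear strength = force / thickness
Substituting: Tear strength = 90.2860 / 1.2750
Result: 70.8125 N/mm


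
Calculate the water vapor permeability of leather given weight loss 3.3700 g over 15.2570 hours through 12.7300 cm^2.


Formula: WVP = loss / (area * time)
Substituting: WVP = 3.3700 / (12.7300 * 15.2570)
Result: 0.0173513 g/(cm^2*hr)


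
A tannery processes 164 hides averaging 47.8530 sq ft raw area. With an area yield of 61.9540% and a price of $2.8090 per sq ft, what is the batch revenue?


Raw_total = N * avg_area = 164 * 47.8530 = 7847.8920 sq ft
Finished = Raw_total * yield / 100 = 7847.8920 * 61.9540 / 100 = 4862.0830 sq ft
Value = Finished * price = 4862.0830 * 2.8090 = 13657.5912 $


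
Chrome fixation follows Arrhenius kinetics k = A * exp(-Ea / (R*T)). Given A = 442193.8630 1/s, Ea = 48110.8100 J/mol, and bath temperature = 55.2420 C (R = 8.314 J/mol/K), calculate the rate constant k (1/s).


T_K = T_C + 273.15 = 55.2420 + 273.15 = 328.3920 K
exponent = -Ea / (R * T_K) = -48110.8100 / (8.314 * 328.3920) = -17.6214
k = A * exp(exponent) = 442193.8630 * exp(-17.6214) = 0.00983426 1/s


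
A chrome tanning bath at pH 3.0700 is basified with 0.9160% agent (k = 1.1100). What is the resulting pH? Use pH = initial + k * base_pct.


Formula: pH_final = pH_initial + k * base_pct
Substituting: pH_final = 3.0700 + 1.1100 * 0.9160
Result: 4.0868


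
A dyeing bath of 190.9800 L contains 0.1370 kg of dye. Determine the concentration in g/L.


Formula: Conc = dye_mass(kg) / volume(L) * 1000
Substituting: Conc = 0.1370 / 190.9800 * 1000
Result: 0.7174 g/L


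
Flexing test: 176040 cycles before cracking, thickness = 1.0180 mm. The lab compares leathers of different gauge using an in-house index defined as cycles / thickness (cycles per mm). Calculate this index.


Formula: Index = cycles / thickness
Substituting: Index = 176040 / 1.0180
Result: 172927.3084 cycles/mm


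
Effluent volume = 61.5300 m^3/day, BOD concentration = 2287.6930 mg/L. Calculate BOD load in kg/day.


Formula: BOD_load = volume * conc / 1000
Substituting: BOD_load = 61.5300 * 2287.6930 / 1000
Result: 140.7618 kg/day


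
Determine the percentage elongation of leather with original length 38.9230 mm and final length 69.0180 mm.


Formula: Elongation = (Lf - L0) / L0 * 100
Substituting: Elongation = (69.0180 - 38.9230) / 38.9230 * 100
Result: 77.3193 %


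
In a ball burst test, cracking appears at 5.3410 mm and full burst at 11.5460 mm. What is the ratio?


Formula: Ratio = crack / burst
Substituting: Ratio = 5.3410 / 11.5460
Result: 0.4626


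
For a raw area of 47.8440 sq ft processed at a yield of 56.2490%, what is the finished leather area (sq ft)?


Formula: finished = raw * yield / 100
Substituting: finished = 47.8440 * 56.2490 / 100
Result: 26.9118 sq ft


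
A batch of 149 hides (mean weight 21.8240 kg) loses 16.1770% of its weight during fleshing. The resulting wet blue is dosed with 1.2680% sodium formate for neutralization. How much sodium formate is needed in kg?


Total_raw = N * avg_wt = 149 * 21.8240 = 3251.7760 kg
Substrate = Total_raw * (1 - loss/100) = 3251.7760 * (1 - 16.1770/100) = 2725.7362 kg
Neutralizer = Substrate * pct / 100 = 2725.7362 * 1.2680 / 100 = 34.5623 kg


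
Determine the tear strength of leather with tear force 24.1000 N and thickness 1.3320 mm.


Formula: Tear strength = force / thickness
Substituting: Tear strength = 24.1000 / 1.3320
Result: 18.0931 N/mm


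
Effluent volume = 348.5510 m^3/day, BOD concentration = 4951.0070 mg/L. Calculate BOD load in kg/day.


Formula: BOD_load = volume * conc / 1000
Substituting: BOD_load = 348.5510 * 4951.0070 / 1000
Result: 1725.6784 kg/day


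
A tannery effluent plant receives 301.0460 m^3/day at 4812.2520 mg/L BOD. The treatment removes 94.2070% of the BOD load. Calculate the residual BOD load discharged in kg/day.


Load_in = volume * conc / 1000 = 301.0460 * 4812.2520 / 1000 = 1448.7092 kg/day
Removed = Load_in * eff / 100 = 1448.7092 * 94.2070 / 100 = 1364.7855 kg/day
Load_out = Load_in - Removed = 1448.7092 - 1364.7855 = 83.9237 kg/day


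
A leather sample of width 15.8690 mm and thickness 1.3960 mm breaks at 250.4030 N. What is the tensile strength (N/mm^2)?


Formula: TS = force / (width * thickness)
Substituting: TS = 250.4030 / (15.8690 * 1.3960)
Result: 11.3033 N/mm^2


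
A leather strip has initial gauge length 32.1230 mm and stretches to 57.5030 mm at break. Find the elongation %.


Formula: Elongation = (Lf - L0) / L0 * 100
Substituting: Elongation = (57.5030 - 32.1230) / 32.1230 * 100
Result: 79.0088 %


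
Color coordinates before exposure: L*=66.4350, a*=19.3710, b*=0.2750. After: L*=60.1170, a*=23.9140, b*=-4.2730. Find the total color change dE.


dL = -6.3180, da = 4.5430, db = -4.5480
dE = sqrt((-6.3180)^2 + 4.5430^2 + (-4.5480)^2) = 9.0133


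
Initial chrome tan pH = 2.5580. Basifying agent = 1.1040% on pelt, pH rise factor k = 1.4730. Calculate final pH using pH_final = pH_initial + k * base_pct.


Formula: pH_final = pH_initial + k * base_pct
Substituting: pH_final = 2.5580 + 1.4730 * 1.1040
Result: 4.1842


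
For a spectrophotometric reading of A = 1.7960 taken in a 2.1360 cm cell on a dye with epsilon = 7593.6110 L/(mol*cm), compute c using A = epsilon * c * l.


Formula: c = A / (epsilon * l)
Substituting: c = 1.7960 / (7593.6110 * 2.1360)
Result: 1.1073e-04 mol/L


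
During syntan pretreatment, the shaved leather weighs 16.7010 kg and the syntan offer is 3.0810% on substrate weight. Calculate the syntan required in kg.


Formula: Syntan = substrate * pct / 100
Substituting: Syntan = 16.7010 * 3.0810 / 100
Result: 0.5146 kg


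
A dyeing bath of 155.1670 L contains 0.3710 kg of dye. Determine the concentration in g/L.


Formula: Conc = dye_mass(kg) / volume(L) * 1000
Substituting: Conc = 0.3710 / 155.1670 * 1000
Result: 2.3910 g/L


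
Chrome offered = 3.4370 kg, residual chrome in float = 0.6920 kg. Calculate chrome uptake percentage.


Formula: Uptake = (offered - residual) / offered * 100
Substituting: Uptake = (3.4370 - 0.6920) / 3.4370 * 100
Result: 79.8662 %


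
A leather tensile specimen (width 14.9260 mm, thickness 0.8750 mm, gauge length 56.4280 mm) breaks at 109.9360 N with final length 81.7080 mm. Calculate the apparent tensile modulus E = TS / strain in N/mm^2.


TS = F / (w * t) = 109.9360 / (14.9260 * 0.8750) = 8.4176 N/mm^2
strain = (Lf - L0) / L0 = (81.7080 - 56.4280) / 56.4280 = 0.4480
E = TS / strain = 8.4176 / 0.4480 = 18.7891 N/mm^2


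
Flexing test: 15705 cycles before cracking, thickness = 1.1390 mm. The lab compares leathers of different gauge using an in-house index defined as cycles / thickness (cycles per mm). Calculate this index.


Formula: Index = cycles / thickness
Substituting: Index = 15705 / 1.1390
Result: 13788.4109 cycles/mm


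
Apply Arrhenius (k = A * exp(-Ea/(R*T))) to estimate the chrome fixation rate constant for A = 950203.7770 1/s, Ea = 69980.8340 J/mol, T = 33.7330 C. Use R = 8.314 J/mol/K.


T_K = T_C + 273.15 = 33.7330 + 273.15 = 306.8830 K
exponent = -Ea / (R * T_K) = -69980.8340 / (8.314 * 306.8830) = -27.4281
k = A * exp(exponent) = 950203.7770 * exp(-27.4281) = 1.1639e-06 1/s


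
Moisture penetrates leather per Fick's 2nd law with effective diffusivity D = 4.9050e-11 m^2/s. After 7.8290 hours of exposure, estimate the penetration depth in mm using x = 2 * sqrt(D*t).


t = 7.8290 hr * 3600 = 28184.4000 s
D * t = 4.9050e-11 * 28184.4000 = 1.3824e-06
x = 2 * sqrt(D*t) = 2 * sqrt(1.3824e-06) = 0.00235155 m = 2.3515 mm


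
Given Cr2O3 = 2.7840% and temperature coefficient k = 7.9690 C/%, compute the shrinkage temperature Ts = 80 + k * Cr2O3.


Formula: Ts = 80 + k * Cr2O3
Substituting: Ts = 80 + 7.9690 * 2.7840
Result: 102.1857 C


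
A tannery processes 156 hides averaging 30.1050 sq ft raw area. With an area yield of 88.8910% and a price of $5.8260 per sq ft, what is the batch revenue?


Raw_total = N * avg_area = 156 * 30.1050 = 4696.3800 sq ft
Finished = Raw_total * yield / 100 = 4696.3800 * 88.8910 / 100 = 4174.6591 sq ft
Value = Finished * price = 4174.6591 * 5.8260 = 24321.5642 $


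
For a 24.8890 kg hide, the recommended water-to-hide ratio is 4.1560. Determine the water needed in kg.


Formula: Water = hide_weight * ratio
Substituting: Water = 24.8890 * 4.1560
Result: 103.4387 kg


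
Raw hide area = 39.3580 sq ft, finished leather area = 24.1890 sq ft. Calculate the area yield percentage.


Formula: Yield = finished / raw * 100
Substituting: Yield = 24.1890 / 39.3580 * 100
Result: 61.4589 %


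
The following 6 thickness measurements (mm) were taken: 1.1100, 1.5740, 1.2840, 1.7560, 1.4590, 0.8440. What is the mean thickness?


Formula: Average = sum / n
Substituting: Average = 8.0270 / 6
Result: 1.3378 mm


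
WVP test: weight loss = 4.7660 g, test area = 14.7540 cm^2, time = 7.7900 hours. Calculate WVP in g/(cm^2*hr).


Formula: WVP = loss / (area * time)
Substituting: WVP = 4.7660 / (14.7540 * 7.7900)
Result: 0.0414674 g/(cm^2*hr)


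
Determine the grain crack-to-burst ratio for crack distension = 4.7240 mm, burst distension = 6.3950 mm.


Formula: Ratio = crack / burst
Substituting: Ratio = 4.7240 / 6.3950
Result: 0.7387


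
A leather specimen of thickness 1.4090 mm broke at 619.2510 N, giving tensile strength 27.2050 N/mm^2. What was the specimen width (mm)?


Formula: w = F / (TS * t)
Substituting: w = 619.2510 / (27.2050 * 1.4090)
Result: 16.1550 mm


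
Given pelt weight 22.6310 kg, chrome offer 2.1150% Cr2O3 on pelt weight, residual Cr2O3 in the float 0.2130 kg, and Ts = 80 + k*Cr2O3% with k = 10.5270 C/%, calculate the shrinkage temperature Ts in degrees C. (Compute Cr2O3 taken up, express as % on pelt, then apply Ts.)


Offered = pelt * offer_pct / 100 = 22.6310 * 2.1150 / 100 = 0.4786 kg
Uptake = offered - residual = 0.4786 - 0.2130 = 0.2656 kg
Cr2O3% on pelt = uptake / pelt * 100 = 0.2656 / 22.6310 * 100 = 1.1738 %
Ts = 80 + k * Cr2O3% = 80 + 10.5270 * 1.1738 = 92.3567 C


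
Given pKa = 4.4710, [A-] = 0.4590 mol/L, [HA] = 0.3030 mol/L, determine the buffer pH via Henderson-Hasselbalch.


ratio = [A-] / [HA] = 0.4590 / 0.3030 = 1.5149
log10(ratio) = 0.1804
pH = pKa + log10(ratio) = 4.4710 + 0.1804 = 4.6514


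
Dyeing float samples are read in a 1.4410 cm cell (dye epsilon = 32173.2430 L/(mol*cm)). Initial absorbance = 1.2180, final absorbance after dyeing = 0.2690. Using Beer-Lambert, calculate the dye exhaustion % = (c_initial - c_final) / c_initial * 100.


c_initial = A_i / (epsilon * l) = 1.2180 / (32173.2430 * 1.4410) = 2.6272e-05 mol/L
c_final = A_f / (epsilon * l) = 0.2690 / (32173.2430 * 1.4410) = 5.8022e-06 mol/L
Exhaustion = (c_initial - c_final) / c_initial * 100 = (2.6272e-05 - 5.8022e-06) / 2.6272e-05 * 100 = 77.9146 %


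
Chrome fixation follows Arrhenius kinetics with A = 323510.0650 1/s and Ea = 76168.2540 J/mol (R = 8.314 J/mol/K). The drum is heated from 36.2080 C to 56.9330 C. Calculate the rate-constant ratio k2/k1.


T1 = 36.2080 + 273.15 = 309.3580 K; T2 = 56.9330 + 273.15 = 330.0830 K
k1 = A * exp(-Ea/(R*T1)) = 323510.0650 * exp(-76168.2540/(8.314*309.3580)) = 4.4517e-08 1/s
k2 = A * exp(-Ea/(R*T2)) = 323510.0650 * exp(-76168.2540/(8.314*330.0830)) = 2.8580e-07 1/s
k2/k1 = 2.8580e-07 / 4.4517e-08 = 6.4199


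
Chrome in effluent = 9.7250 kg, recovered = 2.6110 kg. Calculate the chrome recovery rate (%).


Formula: Recovery = recovered / input * 100
Substituting: Recovery = 2.6110 / 9.7250 * 100
Result: 26.8483 %


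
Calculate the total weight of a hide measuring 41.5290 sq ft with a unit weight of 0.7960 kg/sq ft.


Formula: Weight = area * weight_per_sqft
Substituting: Weight = 41.5290 * 0.7960
Result: 33.0571 kg


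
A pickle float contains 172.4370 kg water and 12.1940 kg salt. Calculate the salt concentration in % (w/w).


Formula: Conc = salt / (water + salt) * 100
Substituting: Conc = 12.1940 / (172.4370 + 12.1940) * 100
Result: 6.6045 %


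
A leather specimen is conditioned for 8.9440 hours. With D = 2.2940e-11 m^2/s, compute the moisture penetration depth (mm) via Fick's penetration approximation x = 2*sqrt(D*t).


t = 8.9440 hr * 3600 = 32198.4000 s
D * t = 2.2940e-11 * 32198.4000 = 7.3863e-07
x = 2 * sqrt(D*t) = 2 * sqrt(7.3863e-07) = 0.00171887 m = 1.7189 mm


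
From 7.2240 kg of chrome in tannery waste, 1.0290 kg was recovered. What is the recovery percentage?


Formula: Recovery = recovered / input * 100
Substituting: Recovery = 1.0290 / 7.2240 * 100
Result: 14.2442 %


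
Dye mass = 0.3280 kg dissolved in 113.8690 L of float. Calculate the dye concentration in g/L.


Formula: Conc = dye_mass(kg) / volume(L) * 1000
Substituting: Conc = 0.3280 / 113.8690 * 1000
Result: 2.8805 g/L


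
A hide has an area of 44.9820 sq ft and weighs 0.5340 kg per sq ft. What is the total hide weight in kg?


Formula: Weight = area * weight_per_sqft
Substituting: Weight = 44.9820 * 0.5340
Result: 24.0204 kg


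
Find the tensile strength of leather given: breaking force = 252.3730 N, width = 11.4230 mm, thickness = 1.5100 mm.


Formula: TS = force / (width * thickness)
Substituting: TS = 252.3730 / (11.4230 * 1.5100)
Result: 14.6314 N/mm^2


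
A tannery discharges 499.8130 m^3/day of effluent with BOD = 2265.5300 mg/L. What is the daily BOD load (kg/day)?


Formula: BOD_load = volume * conc / 1000
Substituting: BOD_load = 499.8130 * 2265.5300 / 1000
Result: 1132.3413 kg/day


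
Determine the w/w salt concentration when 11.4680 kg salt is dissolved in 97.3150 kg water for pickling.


Formula: Conc = salt / (water + salt) * 100
Substituting: Conc = 11.4680 / (97.3150 + 11.4680) * 100
Result: 10.5421 %


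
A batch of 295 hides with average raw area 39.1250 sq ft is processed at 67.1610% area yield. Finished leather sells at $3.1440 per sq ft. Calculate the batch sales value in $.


Raw_total = N * avg_area = 295 * 39.1250 = 11541.8750 sq ft
Finished = Raw_total * yield / 100 = 11541.8750 * 67.1610 / 100 = 7751.6387 sq ft
Value = Finished * price = 7751.6387 * 3.1440 = 24371.1520 $


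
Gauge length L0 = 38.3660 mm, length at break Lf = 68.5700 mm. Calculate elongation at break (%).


Formula: Elongation = (Lf - L0) / L0 * 100
Substituting: Elongation = (68.5700 - 38.3660) / 38.3660 * 100
Result: 78.7260 %


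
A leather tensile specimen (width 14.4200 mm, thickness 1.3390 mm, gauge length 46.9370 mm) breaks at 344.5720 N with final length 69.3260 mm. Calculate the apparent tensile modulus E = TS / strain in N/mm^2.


TS = F / (w * t) = 344.5720 / (14.4200 * 1.3390) = 17.8457 N/mm^2
strain = (Lf - L0) / L0 = (69.3260 - 46.9370) / 46.9370 = 0.4770
E = TS / strain = 17.8457 / 0.4770 = 37.4123 N/mm^2


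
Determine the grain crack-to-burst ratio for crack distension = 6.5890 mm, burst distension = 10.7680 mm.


Formula: Ratio = crack / burst
Substituting: Ratio = 6.5890 / 10.7680
Result: 0.6119


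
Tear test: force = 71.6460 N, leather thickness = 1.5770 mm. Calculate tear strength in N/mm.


Formula: Tear strength = force / thickness
Substituting: Tear strength = 71.6460 / 1.5770
Result: 45.4318 N/mm


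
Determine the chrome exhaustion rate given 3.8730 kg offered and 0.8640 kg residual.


Formula: Uptake = (offered - residual) / offered * 100
Substituting: Uptake = (3.8730 - 0.8640) / 3.8730 * 100
Result: 77.6917 %


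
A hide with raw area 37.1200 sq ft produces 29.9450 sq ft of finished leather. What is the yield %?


Formula: Yield = finished / raw * 100
Substituting: Yield = 29.9450 / 37.1200 * 100
Result: 80.6708 %


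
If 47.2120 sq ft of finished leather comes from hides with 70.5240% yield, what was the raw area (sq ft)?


Formula: raw = finished * 100 / yield
Substituting: raw = 47.2120 * 100 / 70.5240
Result: 66.9446 sq ft


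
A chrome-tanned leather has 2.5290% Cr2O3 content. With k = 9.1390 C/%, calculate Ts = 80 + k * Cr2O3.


Formula: Ts = 80 + k * Cr2O3
Substituting: Ts = 80 + 9.1390 * 2.5290
Result: 103.1125 C


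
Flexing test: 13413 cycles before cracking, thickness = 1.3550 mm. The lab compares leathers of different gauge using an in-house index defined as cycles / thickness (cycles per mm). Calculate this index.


Formula: Index = cycles / thickness
Substituting: Index = 13413 / 1.3550
Result: 9898.8930 cycles/mm


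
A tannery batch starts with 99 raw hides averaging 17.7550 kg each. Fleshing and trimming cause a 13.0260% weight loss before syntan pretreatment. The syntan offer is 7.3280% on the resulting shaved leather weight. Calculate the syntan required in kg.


Total_raw = N * avg_wt = 99 * 17.7550 = 1757.7450 kg
Substrate = Total_raw * (1 - loss/100) = 1757.7450 * (1 - 13.0260/100) = 1528.7811 kg
Syntan = Substrate * pct / 100 = 1528.7811 * 7.3280 / 100 = 112.0291 kg


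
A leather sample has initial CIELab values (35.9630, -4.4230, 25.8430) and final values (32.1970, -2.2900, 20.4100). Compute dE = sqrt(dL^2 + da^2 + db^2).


dL = -3.7660, da = 2.1330, db = -5.4330
dE = sqrt((-3.7660)^2 + 2.1330^2 + (-5.4330)^2) = 6.9462


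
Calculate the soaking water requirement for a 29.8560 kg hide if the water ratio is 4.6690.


Formula: Water = hide_weight * ratio
Substituting: Water = 29.8560 * 4.6690
Result: 139.3977 kg


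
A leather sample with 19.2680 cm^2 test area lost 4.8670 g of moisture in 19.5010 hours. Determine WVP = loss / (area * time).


Formula: WVP = loss / (area * time)
Substituting: WVP = 4.8670 / (19.2680 * 19.5010)
Result: 0.0129529 g/(cm^2*hr)


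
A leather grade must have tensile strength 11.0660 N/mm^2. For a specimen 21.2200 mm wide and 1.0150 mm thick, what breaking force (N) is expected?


Formula: F = TS * w * t
Substituting: F = 11.0660 * 21.2200 * 1.0150
Result: 238.3428 N


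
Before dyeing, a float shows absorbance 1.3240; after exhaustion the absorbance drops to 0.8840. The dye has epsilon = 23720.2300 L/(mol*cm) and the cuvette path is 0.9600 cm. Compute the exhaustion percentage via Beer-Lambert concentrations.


c_initial = A_i / (epsilon * l) = 1.3240 / (23720.2300 * 0.9600) = 5.8143e-05 mol/L
c_final = A_f / (epsilon * l) = 0.8840 / (23720.2300 * 0.9600) = 3.8821e-05 mol/L
Exhaustion = (c_initial - c_final) / c_initial * 100 = (5.8143e-05 - 3.8821e-05) / 5.8143e-05 * 100 = 33.2326 %


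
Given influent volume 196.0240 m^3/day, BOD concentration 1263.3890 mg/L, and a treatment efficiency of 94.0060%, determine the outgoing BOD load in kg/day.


Load_in = volume * conc / 1000 = 196.0240 * 1263.3890 / 1000 = 247.6546 kg/day
Removed = Load_in * eff / 100 = 247.6546 * 94.0060 / 100 = 232.8102 kg/day
Load_out = Load_in - Removed = 247.6546 - 232.8102 = 14.8444 kg/day


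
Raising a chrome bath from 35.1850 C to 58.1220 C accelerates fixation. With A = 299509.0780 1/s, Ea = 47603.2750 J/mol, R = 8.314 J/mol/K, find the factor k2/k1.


T1 = 35.1850 + 273.15 = 308.3350 K; T2 = 58.1220 + 273.15 = 331.2720 K
k1 = A * exp(-Ea/(R*T1)) = 299509.0780 * exp(-47603.2750/(8.314*308.3350)) = 0.00258053 1/s
k2 = A * exp(-Ea/(R*T2)) = 299509.0780 * exp(-47603.2750/(8.314*331.2720)) = 0.00933473 1/s
k2/k1 = 0.00933473 / 0.00258053 = 3.6174


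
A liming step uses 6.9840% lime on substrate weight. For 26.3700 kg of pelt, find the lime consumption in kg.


Formula: Lime = substrate * pct / 100
Substituting: Lime = 26.3700 * 6.9840 / 100
Result: 1.8417 kg


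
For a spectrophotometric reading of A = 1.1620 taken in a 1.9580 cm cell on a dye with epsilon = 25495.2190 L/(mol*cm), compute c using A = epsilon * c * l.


Formula: c = A / (epsilon * l)
Substituting: c = 1.1620 / (25495.2190 * 1.9580)
Result: 2.3277e-05 mol/L


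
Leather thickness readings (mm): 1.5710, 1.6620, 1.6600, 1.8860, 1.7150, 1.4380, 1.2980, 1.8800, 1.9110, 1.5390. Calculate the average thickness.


Formula: Average = sum / n
Substituting: Average = 16.5600 / 10
Result: 1.6560 mm


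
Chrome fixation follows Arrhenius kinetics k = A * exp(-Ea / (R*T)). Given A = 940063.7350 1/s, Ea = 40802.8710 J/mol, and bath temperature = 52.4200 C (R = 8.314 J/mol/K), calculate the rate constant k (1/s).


T_K = T_C + 273.15 = 52.4200 + 273.15 = 325.5700 K
exponent = -Ea / (R * T_K) = -40802.8710 / (8.314 * 325.5700) = -15.0743
k = A * exp(exponent) = 940063.7350 * exp(-15.0743) = 0.2670 1/s


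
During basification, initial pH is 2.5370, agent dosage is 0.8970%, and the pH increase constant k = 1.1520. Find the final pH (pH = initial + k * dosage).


Formula: pH_final = pH_initial + k * base_pct
Substituting: pH_final = 2.5370 + 1.1520 * 0.8970
Result: 3.5703


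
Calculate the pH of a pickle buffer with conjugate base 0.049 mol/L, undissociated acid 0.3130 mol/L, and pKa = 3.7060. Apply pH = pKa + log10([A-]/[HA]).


ratio = [A-] / [HA] = 0.049 / 0.3130 = 0.1565
log10(ratio) = -0.8053
pH = pKa + log10(ratio) = 3.7060 - 0.8053 = 2.9007


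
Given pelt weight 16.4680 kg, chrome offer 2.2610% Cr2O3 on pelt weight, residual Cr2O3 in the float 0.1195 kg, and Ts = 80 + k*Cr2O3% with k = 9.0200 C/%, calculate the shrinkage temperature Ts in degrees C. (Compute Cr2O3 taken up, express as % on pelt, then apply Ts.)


Offered = pelt * offer_pct / 100 = 16.4680 * 2.2610 / 100 = 0.3723 kg
Uptake = offered - residual = 0.3723 - 0.1195 = 0.2528 kg
Cr2O3% on pelt = uptake / pelt * 100 = 0.2528 / 16.4680 * 100 = 1.5354 %
Ts = 80 + k * Cr2O3% = 80 + 9.0200 * 1.5354 = 93.8489 C


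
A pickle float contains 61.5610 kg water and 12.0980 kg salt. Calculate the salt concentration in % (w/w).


Formula: Conc = salt / (water + salt) * 100
Substituting: Conc = 12.0980 / (61.5610 + 12.0980) * 100
Result: 16.4243 %


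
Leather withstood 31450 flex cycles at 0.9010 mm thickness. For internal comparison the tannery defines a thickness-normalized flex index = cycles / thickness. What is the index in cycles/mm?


Formula: Index = cycles / thickness
Substituting: Index = 31450 / 0.9010
Result: 34905.6604 cycles/mm


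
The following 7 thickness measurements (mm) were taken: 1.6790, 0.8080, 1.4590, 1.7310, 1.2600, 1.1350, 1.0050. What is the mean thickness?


Formula: Average = sum / n
Substituting: Average = 9.0770 / 7
Result: 1.2967 mm


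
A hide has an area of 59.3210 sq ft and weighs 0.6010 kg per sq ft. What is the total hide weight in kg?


Formula: Weight = area * weight_per_sqft
Substituting: Weight = 59.3210 * 0.6010
Result: 35.6519 kg


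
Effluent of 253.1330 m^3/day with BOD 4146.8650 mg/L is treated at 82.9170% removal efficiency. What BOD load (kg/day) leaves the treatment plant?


Load_in = volume * conc / 1000 = 253.1330 * 4146.8650 / 1000 = 1049.7084 kg/day
Removed = Load_in * eff / 100 = 1049.7084 * 82.9170 / 100 = 870.3867 kg/day
Load_out = Load_in - Removed = 1049.7084 - 870.3867 = 179.3217 kg/day


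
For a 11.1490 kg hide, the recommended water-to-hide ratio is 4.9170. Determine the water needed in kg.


Formula: Water = hide_weight * ratio
Substituting: Water = 11.1490 * 4.9170
Result: 54.8196 kg


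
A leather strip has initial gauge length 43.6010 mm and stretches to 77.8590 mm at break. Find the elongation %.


Formula: Elongation = (Lf - L0) / L0 * 100
Substituting: Elongation = (77.8590 - 43.6010) / 43.6010 * 100
Result: 78.5716 %


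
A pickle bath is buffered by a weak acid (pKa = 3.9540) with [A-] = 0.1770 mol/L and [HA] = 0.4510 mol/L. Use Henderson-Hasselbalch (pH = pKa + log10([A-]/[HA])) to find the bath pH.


ratio = [A-] / [HA] = 0.1770 / 0.4510 = 0.3925
log10(ratio) = -0.4062
pH = pKa + log10(ratio) = 3.9540 - 0.4062 = 3.5478


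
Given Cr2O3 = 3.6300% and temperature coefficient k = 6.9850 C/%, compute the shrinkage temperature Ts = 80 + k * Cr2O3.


Formula: Ts = 80 + k * Cr2O3
Substituting: Ts = 80 + 6.9850 * 3.6300
Result: 105.3555 C


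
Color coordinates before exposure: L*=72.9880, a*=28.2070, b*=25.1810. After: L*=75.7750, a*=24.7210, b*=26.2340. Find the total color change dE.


dL = 2.7870, da = -3.4860, db = 1.0530
dE = sqrt(2.7870^2 + (-3.4860)^2 + 1.0530^2) = 4.5857


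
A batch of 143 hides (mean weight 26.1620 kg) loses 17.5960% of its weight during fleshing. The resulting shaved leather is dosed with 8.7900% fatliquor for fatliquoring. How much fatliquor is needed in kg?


Total_raw = N * avg_wt = 143 * 26.1620 = 3741.1660 kg
Substrate = Total_raw * (1 - loss/100) = 3741.1660 * (1 - 17.5960/100) = 3082.8704 kg
Fat = Substrate * pct / 100 = 3082.8704 * 8.7900 / 100 = 270.9843 kg


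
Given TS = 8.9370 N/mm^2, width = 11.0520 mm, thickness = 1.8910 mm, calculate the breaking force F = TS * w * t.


Formula: F = TS * w * t
Substituting: F = 8.9370 * 11.0520 * 1.8910
Result: 186.7773 N


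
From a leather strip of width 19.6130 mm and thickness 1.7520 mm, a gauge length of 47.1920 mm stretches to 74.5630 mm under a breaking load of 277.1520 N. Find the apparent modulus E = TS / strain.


TS = F / (w * t) = 277.1520 / (19.6130 * 1.7520) = 8.0657 N/mm^2
strain = (Lf - L0) / L0 = (74.5630 - 47.1920) / 47.1920 = 0.5800
E = TS / strain = 8.0657 / 0.5800 = 13.9065 N/mm^2


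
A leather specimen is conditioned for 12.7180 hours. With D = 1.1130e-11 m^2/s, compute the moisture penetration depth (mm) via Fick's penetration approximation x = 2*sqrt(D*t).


t = 12.7180 hr * 3600 = 45784.8000 s
D * t = 1.1130e-11 * 45784.8000 = 5.0958e-07
x = 2 * sqrt(D*t) = 2 * sqrt(5.0958e-07) = 0.0014277 m = 1.4277 mm


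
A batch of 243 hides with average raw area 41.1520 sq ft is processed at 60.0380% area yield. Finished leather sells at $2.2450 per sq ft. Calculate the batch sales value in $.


Raw_total = N * avg_area = 243 * 41.1520 = 9999.9360 sq ft
Finished = Raw_total * yield / 100 = 9999.9360 * 60.0380 / 100 = 6003.7616 sq ft
Value = Finished * price = 6003.7616 * 2.2450 = 13478.4447 $


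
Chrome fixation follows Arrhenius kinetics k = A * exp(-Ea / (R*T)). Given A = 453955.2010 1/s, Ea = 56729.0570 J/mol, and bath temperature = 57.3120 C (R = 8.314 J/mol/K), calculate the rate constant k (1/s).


T_K = T_C + 273.15 = 57.3120 + 273.15 = 330.4620 K
exponent = -Ea / (R * T_K) = -56729.0570 / (8.314 * 330.4620) = -20.6478
k = A * exp(exponent) = 453955.2010 * exp(-20.6478) = 4.8953e-04 1/s


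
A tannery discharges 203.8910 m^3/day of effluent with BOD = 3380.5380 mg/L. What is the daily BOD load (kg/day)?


Formula: BOD_load = volume * conc / 1000
Substituting: BOD_load = 203.8910 * 3380.5380 / 1000
Result: 689.2613 kg/day


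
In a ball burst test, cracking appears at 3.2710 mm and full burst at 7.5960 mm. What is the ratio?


Formula: Ratio = crack / burst
Substituting: Ratio = 3.2710 / 7.5960
Result: 0.4306


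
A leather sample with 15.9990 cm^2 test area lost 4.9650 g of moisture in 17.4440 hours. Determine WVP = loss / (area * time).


Formula: WVP = loss / (area * time)
Substituting: WVP = 4.9650 / (15.9990 * 17.4440)
Result: 0.0177902 g/(cm^2*hr)


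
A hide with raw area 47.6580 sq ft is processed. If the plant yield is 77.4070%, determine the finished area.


Formula: finished = raw * yield / 100
Substituting: finished = 47.6580 * 77.4070 / 100
Result: 36.8906 sq ft


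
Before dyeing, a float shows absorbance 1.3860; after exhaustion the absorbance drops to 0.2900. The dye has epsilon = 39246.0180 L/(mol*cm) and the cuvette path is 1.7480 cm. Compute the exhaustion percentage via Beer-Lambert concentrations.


c_initial = A_i / (epsilon * l) = 1.3860 / (39246.0180 * 1.7480) = 2.0203e-05 mol/L
c_final = A_f / (epsilon * l) = 0.2900 / (39246.0180 * 1.7480) = 4.2273e-06 mol/L
Exhaustion = (c_initial - c_final) / c_initial * 100 = (2.0203e-05 - 4.2273e-06) / 2.0203e-05 * 100 = 79.0765 %


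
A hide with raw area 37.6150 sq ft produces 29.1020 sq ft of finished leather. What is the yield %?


Formula: Yield = finished / raw * 100
Substituting: Yield = 29.1020 / 37.6150 * 100
Result: 77.3681 %


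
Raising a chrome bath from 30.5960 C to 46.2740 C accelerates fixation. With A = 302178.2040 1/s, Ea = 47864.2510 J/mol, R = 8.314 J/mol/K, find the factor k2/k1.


T1 = 30.5960 + 273.15 = 303.7460 K; T2 = 46.2740 + 273.15 = 319.4240 K
k1 = A * exp(-Ea/(R*T1)) = 302178.2040 * exp(-47864.2510/(8.314*303.7460)) = 0.00177353 1/s
k2 = A * exp(-Ea/(R*T2)) = 302178.2040 * exp(-47864.2510/(8.314*319.4240)) = 0.00449629 1/s
k2/k1 = 0.00449629 / 0.00177353 = 2.5352


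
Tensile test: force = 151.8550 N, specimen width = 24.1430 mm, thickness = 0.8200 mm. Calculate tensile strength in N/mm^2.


Formula: TS = force / (width * thickness)
Substituting: TS = 151.8550 / (24.1430 * 0.8200)
Result: 7.6705 N/mm^2


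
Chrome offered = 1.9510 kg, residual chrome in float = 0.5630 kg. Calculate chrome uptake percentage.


Formula: Uptake = (offered - residual) / offered * 100
Substituting: Uptake = (1.9510 - 0.5630) / 1.9510 * 100
Result: 71.1430 %


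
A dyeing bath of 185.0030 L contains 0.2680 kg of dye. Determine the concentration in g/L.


Formula: Conc = dye_mass(kg) / volume(L) * 1000
Substituting: Conc = 0.2680 / 185.0030 * 1000
Result: 1.4486 g/L


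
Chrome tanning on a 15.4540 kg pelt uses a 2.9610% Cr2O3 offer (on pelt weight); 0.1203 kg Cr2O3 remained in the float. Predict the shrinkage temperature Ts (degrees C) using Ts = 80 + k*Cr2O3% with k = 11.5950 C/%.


Offered = pelt * offer_pct / 100 = 15.4540 * 2.9610 / 100 = 0.4576 kg
Uptake = offered - residual = 0.4576 - 0.1203 = 0.3373 kg
Cr2O3% on pelt = uptake / pelt * 100 = 0.3373 / 15.4540 * 100 = 2.1826 %
Ts = 80 + k * Cr2O3% = 80 + 11.5950 * 2.1826 = 105.3068 C


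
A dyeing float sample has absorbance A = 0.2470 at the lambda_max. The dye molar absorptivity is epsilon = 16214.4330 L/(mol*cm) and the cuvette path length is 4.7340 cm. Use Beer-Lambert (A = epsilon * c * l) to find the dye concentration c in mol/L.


Formula: c = A / (epsilon * l)
Substituting: c = 0.2470 / (16214.4330 * 4.7340)
Result: 3.2179e-06 mol/L


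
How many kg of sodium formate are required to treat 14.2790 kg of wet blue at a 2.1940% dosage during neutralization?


Formula: Neutralizer = substrate * pct / 100
Substituting: Neutralizer = 14.2790 * 2.1940 / 100
Result: 0.3133 kg


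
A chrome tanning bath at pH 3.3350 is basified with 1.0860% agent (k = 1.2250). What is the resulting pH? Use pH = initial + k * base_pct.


Formula: pH_final = pH_initial + k * base_pct
Substituting: pH_final = 3.3350 + 1.2250 * 1.0860
Result: 4.6654


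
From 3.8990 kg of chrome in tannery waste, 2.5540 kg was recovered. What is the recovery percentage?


Formula: Recovery = recovered / input * 100
Substituting: Recovery = 2.5540 / 3.8990 * 100
Result: 65.5040 %


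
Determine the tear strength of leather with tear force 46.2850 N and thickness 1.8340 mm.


Formula: Tear strength = force / thickness
Substituting: Tear strength = 46.2850 / 1.8340
Result: 25.2372 N/mm


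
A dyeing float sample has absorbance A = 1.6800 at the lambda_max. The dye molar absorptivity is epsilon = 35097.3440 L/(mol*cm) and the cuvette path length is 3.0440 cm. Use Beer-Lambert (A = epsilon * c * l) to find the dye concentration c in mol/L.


Formula: c = A / (epsilon * l)
Substituting: c = 1.6800 / (35097.3440 * 3.0440)
Result: 1.5725e-05 mol/L


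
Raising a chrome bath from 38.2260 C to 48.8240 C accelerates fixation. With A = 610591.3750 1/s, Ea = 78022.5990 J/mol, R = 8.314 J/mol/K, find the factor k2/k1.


T1 = 38.2260 + 273.15 = 311.3760 K; T2 = 48.8240 + 273.15 = 321.9740 K
k1 = A * exp(-Ea/(R*T1)) = 610591.3750 * exp(-78022.5990/(8.314*311.3760)) = 4.9734e-08 1/s
k2 = A * exp(-Ea/(R*T2)) = 610591.3750 * exp(-78022.5990/(8.314*321.9740)) = 1.3412e-07 1/s
k2/k1 = 1.3412e-07 / 4.9734e-08 = 2.6967
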